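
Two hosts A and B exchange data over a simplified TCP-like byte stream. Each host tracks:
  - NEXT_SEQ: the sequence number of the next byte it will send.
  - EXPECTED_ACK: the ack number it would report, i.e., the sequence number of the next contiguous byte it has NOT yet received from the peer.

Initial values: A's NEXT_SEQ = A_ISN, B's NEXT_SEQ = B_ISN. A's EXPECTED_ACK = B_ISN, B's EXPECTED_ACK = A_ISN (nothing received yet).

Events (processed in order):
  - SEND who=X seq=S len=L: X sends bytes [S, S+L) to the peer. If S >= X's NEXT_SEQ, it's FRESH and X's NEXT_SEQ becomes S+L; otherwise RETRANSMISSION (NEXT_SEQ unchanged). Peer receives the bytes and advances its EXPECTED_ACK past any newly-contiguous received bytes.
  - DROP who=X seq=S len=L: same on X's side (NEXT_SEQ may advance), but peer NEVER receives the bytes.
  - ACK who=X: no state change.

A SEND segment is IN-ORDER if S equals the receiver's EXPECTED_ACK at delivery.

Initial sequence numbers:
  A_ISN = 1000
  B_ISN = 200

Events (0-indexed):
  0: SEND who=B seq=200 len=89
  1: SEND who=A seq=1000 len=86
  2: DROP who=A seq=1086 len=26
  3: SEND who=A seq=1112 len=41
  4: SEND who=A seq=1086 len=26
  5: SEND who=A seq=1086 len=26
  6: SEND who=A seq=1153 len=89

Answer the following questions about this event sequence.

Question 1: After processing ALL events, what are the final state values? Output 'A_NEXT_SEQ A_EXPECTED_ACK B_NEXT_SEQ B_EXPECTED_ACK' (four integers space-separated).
After event 0: A_seq=1000 A_ack=289 B_seq=289 B_ack=1000
After event 1: A_seq=1086 A_ack=289 B_seq=289 B_ack=1086
After event 2: A_seq=1112 A_ack=289 B_seq=289 B_ack=1086
After event 3: A_seq=1153 A_ack=289 B_seq=289 B_ack=1086
After event 4: A_seq=1153 A_ack=289 B_seq=289 B_ack=1153
After event 5: A_seq=1153 A_ack=289 B_seq=289 B_ack=1153
After event 6: A_seq=1242 A_ack=289 B_seq=289 B_ack=1242

Answer: 1242 289 289 1242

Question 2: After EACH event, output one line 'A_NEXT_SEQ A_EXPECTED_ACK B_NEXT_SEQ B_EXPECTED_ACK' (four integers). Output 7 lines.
1000 289 289 1000
1086 289 289 1086
1112 289 289 1086
1153 289 289 1086
1153 289 289 1153
1153 289 289 1153
1242 289 289 1242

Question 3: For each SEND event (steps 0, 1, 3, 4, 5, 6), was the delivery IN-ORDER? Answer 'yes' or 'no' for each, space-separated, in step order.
Step 0: SEND seq=200 -> in-order
Step 1: SEND seq=1000 -> in-order
Step 3: SEND seq=1112 -> out-of-order
Step 4: SEND seq=1086 -> in-order
Step 5: SEND seq=1086 -> out-of-order
Step 6: SEND seq=1153 -> in-order

Answer: yes yes no yes no yes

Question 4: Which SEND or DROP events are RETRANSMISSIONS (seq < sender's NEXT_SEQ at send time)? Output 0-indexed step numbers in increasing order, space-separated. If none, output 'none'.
Step 0: SEND seq=200 -> fresh
Step 1: SEND seq=1000 -> fresh
Step 2: DROP seq=1086 -> fresh
Step 3: SEND seq=1112 -> fresh
Step 4: SEND seq=1086 -> retransmit
Step 5: SEND seq=1086 -> retransmit
Step 6: SEND seq=1153 -> fresh

Answer: 4 5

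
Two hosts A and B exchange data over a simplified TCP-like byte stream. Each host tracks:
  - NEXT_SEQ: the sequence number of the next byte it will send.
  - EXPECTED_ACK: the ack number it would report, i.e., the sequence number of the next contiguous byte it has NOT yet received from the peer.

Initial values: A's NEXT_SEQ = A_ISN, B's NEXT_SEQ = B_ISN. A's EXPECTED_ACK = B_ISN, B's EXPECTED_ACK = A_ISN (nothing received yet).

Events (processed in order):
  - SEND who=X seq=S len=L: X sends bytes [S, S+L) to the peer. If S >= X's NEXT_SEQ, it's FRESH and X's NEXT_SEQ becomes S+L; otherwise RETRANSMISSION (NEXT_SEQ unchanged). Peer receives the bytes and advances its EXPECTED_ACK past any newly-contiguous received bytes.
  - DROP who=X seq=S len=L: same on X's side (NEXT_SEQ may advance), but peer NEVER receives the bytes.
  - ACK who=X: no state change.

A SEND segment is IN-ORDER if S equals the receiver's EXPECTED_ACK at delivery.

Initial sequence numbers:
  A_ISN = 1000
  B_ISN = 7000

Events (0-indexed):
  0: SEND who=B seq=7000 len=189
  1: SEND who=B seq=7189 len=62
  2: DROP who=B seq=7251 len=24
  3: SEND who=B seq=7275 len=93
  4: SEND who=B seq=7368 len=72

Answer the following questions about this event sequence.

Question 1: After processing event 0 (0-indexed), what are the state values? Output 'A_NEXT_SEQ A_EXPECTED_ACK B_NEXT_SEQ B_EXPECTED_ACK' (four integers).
After event 0: A_seq=1000 A_ack=7189 B_seq=7189 B_ack=1000

1000 7189 7189 1000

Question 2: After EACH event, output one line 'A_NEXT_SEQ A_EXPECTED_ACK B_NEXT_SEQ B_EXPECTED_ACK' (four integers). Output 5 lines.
1000 7189 7189 1000
1000 7251 7251 1000
1000 7251 7275 1000
1000 7251 7368 1000
1000 7251 7440 1000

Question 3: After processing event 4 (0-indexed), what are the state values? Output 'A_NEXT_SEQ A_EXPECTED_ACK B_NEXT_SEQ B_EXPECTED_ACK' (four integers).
After event 0: A_seq=1000 A_ack=7189 B_seq=7189 B_ack=1000
After event 1: A_seq=1000 A_ack=7251 B_seq=7251 B_ack=1000
After event 2: A_seq=1000 A_ack=7251 B_seq=7275 B_ack=1000
After event 3: A_seq=1000 A_ack=7251 B_seq=7368 B_ack=1000
After event 4: A_seq=1000 A_ack=7251 B_seq=7440 B_ack=1000

1000 7251 7440 1000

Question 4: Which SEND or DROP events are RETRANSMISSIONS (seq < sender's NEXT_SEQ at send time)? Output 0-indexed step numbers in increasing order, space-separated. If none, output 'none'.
Answer: none

Derivation:
Step 0: SEND seq=7000 -> fresh
Step 1: SEND seq=7189 -> fresh
Step 2: DROP seq=7251 -> fresh
Step 3: SEND seq=7275 -> fresh
Step 4: SEND seq=7368 -> fresh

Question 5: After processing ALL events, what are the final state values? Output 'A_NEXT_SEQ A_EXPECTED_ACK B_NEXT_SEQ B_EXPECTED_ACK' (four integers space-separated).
After event 0: A_seq=1000 A_ack=7189 B_seq=7189 B_ack=1000
After event 1: A_seq=1000 A_ack=7251 B_seq=7251 B_ack=1000
After event 2: A_seq=1000 A_ack=7251 B_seq=7275 B_ack=1000
After event 3: A_seq=1000 A_ack=7251 B_seq=7368 B_ack=1000
After event 4: A_seq=1000 A_ack=7251 B_seq=7440 B_ack=1000

Answer: 1000 7251 7440 1000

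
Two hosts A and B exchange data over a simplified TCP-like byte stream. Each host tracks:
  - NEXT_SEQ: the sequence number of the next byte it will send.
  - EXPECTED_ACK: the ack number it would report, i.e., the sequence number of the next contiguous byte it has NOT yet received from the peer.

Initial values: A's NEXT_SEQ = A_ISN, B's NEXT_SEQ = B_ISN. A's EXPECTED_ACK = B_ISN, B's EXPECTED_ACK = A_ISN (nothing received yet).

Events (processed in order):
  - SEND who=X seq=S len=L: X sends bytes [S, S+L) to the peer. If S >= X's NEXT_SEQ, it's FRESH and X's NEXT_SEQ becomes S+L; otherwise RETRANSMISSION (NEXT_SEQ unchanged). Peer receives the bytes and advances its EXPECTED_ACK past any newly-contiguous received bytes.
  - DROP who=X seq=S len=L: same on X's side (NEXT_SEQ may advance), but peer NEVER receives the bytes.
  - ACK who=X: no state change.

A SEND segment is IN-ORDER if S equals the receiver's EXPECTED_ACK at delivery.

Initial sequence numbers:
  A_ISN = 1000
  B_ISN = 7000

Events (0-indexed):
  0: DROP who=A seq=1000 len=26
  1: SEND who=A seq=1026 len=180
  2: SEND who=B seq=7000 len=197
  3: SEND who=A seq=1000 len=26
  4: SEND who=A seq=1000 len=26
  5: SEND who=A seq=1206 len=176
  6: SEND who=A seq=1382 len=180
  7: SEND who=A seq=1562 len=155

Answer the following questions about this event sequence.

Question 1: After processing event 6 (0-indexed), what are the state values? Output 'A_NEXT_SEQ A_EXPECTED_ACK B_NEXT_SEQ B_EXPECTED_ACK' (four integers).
After event 0: A_seq=1026 A_ack=7000 B_seq=7000 B_ack=1000
After event 1: A_seq=1206 A_ack=7000 B_seq=7000 B_ack=1000
After event 2: A_seq=1206 A_ack=7197 B_seq=7197 B_ack=1000
After event 3: A_seq=1206 A_ack=7197 B_seq=7197 B_ack=1206
After event 4: A_seq=1206 A_ack=7197 B_seq=7197 B_ack=1206
After event 5: A_seq=1382 A_ack=7197 B_seq=7197 B_ack=1382
After event 6: A_seq=1562 A_ack=7197 B_seq=7197 B_ack=1562

1562 7197 7197 1562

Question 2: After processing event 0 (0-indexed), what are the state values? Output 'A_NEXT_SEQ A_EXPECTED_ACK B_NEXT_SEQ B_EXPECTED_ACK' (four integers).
After event 0: A_seq=1026 A_ack=7000 B_seq=7000 B_ack=1000

1026 7000 7000 1000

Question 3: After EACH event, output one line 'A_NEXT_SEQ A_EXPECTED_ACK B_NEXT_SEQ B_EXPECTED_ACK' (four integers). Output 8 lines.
1026 7000 7000 1000
1206 7000 7000 1000
1206 7197 7197 1000
1206 7197 7197 1206
1206 7197 7197 1206
1382 7197 7197 1382
1562 7197 7197 1562
1717 7197 7197 1717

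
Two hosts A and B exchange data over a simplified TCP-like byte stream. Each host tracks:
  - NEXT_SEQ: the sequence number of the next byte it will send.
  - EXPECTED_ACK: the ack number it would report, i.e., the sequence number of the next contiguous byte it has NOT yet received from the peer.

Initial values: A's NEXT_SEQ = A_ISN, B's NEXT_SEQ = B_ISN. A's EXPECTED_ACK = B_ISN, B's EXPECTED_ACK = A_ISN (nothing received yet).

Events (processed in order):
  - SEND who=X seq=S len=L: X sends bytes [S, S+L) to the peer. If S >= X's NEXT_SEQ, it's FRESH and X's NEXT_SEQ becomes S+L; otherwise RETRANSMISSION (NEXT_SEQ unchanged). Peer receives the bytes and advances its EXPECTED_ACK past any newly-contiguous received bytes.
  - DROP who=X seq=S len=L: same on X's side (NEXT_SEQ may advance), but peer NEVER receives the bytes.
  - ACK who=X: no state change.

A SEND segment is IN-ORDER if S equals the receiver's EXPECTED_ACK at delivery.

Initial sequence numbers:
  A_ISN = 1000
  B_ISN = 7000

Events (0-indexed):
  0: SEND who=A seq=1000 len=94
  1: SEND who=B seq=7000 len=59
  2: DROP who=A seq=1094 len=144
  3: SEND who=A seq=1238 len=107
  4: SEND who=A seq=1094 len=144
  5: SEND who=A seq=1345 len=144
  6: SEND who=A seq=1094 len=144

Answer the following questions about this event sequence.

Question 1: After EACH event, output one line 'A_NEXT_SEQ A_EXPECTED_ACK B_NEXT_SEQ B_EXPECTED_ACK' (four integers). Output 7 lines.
1094 7000 7000 1094
1094 7059 7059 1094
1238 7059 7059 1094
1345 7059 7059 1094
1345 7059 7059 1345
1489 7059 7059 1489
1489 7059 7059 1489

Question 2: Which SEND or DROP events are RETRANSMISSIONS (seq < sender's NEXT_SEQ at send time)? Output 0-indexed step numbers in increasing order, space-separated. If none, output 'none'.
Step 0: SEND seq=1000 -> fresh
Step 1: SEND seq=7000 -> fresh
Step 2: DROP seq=1094 -> fresh
Step 3: SEND seq=1238 -> fresh
Step 4: SEND seq=1094 -> retransmit
Step 5: SEND seq=1345 -> fresh
Step 6: SEND seq=1094 -> retransmit

Answer: 4 6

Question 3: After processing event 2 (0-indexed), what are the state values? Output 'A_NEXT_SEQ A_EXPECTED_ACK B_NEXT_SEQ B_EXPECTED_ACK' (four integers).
After event 0: A_seq=1094 A_ack=7000 B_seq=7000 B_ack=1094
After event 1: A_seq=1094 A_ack=7059 B_seq=7059 B_ack=1094
After event 2: A_seq=1238 A_ack=7059 B_seq=7059 B_ack=1094

1238 7059 7059 1094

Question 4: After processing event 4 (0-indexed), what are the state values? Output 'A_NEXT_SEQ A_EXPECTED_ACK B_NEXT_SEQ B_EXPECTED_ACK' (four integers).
After event 0: A_seq=1094 A_ack=7000 B_seq=7000 B_ack=1094
After event 1: A_seq=1094 A_ack=7059 B_seq=7059 B_ack=1094
After event 2: A_seq=1238 A_ack=7059 B_seq=7059 B_ack=1094
After event 3: A_seq=1345 A_ack=7059 B_seq=7059 B_ack=1094
After event 4: A_seq=1345 A_ack=7059 B_seq=7059 B_ack=1345

1345 7059 7059 1345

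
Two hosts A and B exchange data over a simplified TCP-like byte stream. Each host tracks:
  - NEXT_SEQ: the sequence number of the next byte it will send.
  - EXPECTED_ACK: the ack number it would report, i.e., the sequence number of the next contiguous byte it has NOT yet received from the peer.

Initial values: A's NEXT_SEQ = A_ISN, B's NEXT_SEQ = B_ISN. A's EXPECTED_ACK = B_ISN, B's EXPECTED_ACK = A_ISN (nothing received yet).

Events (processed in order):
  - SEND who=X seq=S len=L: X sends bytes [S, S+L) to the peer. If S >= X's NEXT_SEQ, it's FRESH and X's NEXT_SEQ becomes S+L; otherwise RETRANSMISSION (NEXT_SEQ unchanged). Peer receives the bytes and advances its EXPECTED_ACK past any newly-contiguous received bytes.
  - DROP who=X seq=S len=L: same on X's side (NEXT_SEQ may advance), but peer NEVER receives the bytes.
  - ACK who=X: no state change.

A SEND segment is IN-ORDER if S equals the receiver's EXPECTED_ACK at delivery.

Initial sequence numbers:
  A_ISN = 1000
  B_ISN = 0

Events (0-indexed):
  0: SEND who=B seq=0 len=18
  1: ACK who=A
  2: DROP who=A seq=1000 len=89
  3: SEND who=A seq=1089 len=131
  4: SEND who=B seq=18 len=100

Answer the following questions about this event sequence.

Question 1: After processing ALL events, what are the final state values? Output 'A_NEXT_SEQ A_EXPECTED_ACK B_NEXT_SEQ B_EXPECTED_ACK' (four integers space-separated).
Answer: 1220 118 118 1000

Derivation:
After event 0: A_seq=1000 A_ack=18 B_seq=18 B_ack=1000
After event 1: A_seq=1000 A_ack=18 B_seq=18 B_ack=1000
After event 2: A_seq=1089 A_ack=18 B_seq=18 B_ack=1000
After event 3: A_seq=1220 A_ack=18 B_seq=18 B_ack=1000
After event 4: A_seq=1220 A_ack=118 B_seq=118 B_ack=1000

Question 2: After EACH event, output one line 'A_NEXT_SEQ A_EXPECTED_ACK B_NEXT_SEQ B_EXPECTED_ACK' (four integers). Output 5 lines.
1000 18 18 1000
1000 18 18 1000
1089 18 18 1000
1220 18 18 1000
1220 118 118 1000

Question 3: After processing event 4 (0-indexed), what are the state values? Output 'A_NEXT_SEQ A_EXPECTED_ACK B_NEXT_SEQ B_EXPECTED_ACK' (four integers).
After event 0: A_seq=1000 A_ack=18 B_seq=18 B_ack=1000
After event 1: A_seq=1000 A_ack=18 B_seq=18 B_ack=1000
After event 2: A_seq=1089 A_ack=18 B_seq=18 B_ack=1000
After event 3: A_seq=1220 A_ack=18 B_seq=18 B_ack=1000
After event 4: A_seq=1220 A_ack=118 B_seq=118 B_ack=1000

1220 118 118 1000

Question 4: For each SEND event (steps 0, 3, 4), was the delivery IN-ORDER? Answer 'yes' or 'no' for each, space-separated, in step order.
Step 0: SEND seq=0 -> in-order
Step 3: SEND seq=1089 -> out-of-order
Step 4: SEND seq=18 -> in-order

Answer: yes no yes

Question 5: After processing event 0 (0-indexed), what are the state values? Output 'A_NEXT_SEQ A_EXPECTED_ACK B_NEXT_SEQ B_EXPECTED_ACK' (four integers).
After event 0: A_seq=1000 A_ack=18 B_seq=18 B_ack=1000

1000 18 18 1000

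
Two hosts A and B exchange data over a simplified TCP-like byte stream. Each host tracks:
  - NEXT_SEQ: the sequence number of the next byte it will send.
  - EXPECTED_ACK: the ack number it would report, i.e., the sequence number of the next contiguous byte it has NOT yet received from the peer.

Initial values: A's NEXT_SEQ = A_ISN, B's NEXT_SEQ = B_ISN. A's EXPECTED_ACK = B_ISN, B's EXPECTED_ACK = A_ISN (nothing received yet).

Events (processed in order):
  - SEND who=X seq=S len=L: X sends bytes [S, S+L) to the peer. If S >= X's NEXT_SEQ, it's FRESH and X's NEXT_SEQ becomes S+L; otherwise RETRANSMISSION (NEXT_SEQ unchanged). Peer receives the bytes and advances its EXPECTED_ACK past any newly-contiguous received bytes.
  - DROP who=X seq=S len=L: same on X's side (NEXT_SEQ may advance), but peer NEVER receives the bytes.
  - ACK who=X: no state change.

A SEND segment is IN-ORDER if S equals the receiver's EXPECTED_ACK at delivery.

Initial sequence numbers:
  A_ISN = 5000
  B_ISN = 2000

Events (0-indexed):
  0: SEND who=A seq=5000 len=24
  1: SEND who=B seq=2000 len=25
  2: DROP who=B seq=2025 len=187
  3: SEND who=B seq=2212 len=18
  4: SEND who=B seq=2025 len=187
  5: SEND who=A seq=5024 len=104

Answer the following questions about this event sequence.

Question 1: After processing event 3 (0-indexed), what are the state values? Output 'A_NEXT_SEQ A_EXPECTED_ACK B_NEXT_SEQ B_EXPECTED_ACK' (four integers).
After event 0: A_seq=5024 A_ack=2000 B_seq=2000 B_ack=5024
After event 1: A_seq=5024 A_ack=2025 B_seq=2025 B_ack=5024
After event 2: A_seq=5024 A_ack=2025 B_seq=2212 B_ack=5024
After event 3: A_seq=5024 A_ack=2025 B_seq=2230 B_ack=5024

5024 2025 2230 5024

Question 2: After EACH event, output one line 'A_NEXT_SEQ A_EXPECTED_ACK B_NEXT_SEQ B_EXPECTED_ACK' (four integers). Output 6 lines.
5024 2000 2000 5024
5024 2025 2025 5024
5024 2025 2212 5024
5024 2025 2230 5024
5024 2230 2230 5024
5128 2230 2230 5128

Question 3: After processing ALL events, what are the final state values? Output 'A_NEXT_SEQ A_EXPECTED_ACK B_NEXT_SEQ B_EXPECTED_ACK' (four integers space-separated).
After event 0: A_seq=5024 A_ack=2000 B_seq=2000 B_ack=5024
After event 1: A_seq=5024 A_ack=2025 B_seq=2025 B_ack=5024
After event 2: A_seq=5024 A_ack=2025 B_seq=2212 B_ack=5024
After event 3: A_seq=5024 A_ack=2025 B_seq=2230 B_ack=5024
After event 4: A_seq=5024 A_ack=2230 B_seq=2230 B_ack=5024
After event 5: A_seq=5128 A_ack=2230 B_seq=2230 B_ack=5128

Answer: 5128 2230 2230 5128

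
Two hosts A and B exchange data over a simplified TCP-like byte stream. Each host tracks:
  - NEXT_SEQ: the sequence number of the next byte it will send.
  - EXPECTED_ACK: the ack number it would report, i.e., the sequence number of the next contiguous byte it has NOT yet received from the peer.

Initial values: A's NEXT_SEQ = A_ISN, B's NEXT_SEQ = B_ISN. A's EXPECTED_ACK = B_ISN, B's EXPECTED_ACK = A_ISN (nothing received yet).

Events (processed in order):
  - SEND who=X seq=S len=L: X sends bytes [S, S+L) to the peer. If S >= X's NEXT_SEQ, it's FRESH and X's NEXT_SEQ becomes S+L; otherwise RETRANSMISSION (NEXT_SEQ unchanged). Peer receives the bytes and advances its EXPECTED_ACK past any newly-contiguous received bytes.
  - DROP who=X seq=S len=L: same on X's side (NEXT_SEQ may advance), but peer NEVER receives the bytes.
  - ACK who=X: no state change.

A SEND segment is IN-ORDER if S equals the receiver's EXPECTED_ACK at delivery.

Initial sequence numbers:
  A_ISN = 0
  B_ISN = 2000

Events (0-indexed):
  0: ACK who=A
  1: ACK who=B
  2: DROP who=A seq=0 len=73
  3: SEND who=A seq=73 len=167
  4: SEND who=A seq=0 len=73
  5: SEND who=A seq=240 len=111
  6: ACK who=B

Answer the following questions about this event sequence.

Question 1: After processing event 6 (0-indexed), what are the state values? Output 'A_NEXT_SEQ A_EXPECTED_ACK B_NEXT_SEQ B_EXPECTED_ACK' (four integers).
After event 0: A_seq=0 A_ack=2000 B_seq=2000 B_ack=0
After event 1: A_seq=0 A_ack=2000 B_seq=2000 B_ack=0
After event 2: A_seq=73 A_ack=2000 B_seq=2000 B_ack=0
After event 3: A_seq=240 A_ack=2000 B_seq=2000 B_ack=0
After event 4: A_seq=240 A_ack=2000 B_seq=2000 B_ack=240
After event 5: A_seq=351 A_ack=2000 B_seq=2000 B_ack=351
After event 6: A_seq=351 A_ack=2000 B_seq=2000 B_ack=351

351 2000 2000 351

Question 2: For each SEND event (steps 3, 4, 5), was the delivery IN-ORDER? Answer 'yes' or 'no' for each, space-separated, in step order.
Step 3: SEND seq=73 -> out-of-order
Step 4: SEND seq=0 -> in-order
Step 5: SEND seq=240 -> in-order

Answer: no yes yes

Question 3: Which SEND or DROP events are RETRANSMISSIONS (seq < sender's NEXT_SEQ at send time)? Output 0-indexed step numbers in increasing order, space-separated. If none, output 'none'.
Step 2: DROP seq=0 -> fresh
Step 3: SEND seq=73 -> fresh
Step 4: SEND seq=0 -> retransmit
Step 5: SEND seq=240 -> fresh

Answer: 4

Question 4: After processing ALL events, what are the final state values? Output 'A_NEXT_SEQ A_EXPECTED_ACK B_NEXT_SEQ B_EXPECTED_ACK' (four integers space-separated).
After event 0: A_seq=0 A_ack=2000 B_seq=2000 B_ack=0
After event 1: A_seq=0 A_ack=2000 B_seq=2000 B_ack=0
After event 2: A_seq=73 A_ack=2000 B_seq=2000 B_ack=0
After event 3: A_seq=240 A_ack=2000 B_seq=2000 B_ack=0
After event 4: A_seq=240 A_ack=2000 B_seq=2000 B_ack=240
After event 5: A_seq=351 A_ack=2000 B_seq=2000 B_ack=351
After event 6: A_seq=351 A_ack=2000 B_seq=2000 B_ack=351

Answer: 351 2000 2000 351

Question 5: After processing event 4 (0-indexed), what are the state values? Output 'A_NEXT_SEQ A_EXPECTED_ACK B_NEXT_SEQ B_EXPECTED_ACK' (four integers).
After event 0: A_seq=0 A_ack=2000 B_seq=2000 B_ack=0
After event 1: A_seq=0 A_ack=2000 B_seq=2000 B_ack=0
After event 2: A_seq=73 A_ack=2000 B_seq=2000 B_ack=0
After event 3: A_seq=240 A_ack=2000 B_seq=2000 B_ack=0
After event 4: A_seq=240 A_ack=2000 B_seq=2000 B_ack=240

240 2000 2000 240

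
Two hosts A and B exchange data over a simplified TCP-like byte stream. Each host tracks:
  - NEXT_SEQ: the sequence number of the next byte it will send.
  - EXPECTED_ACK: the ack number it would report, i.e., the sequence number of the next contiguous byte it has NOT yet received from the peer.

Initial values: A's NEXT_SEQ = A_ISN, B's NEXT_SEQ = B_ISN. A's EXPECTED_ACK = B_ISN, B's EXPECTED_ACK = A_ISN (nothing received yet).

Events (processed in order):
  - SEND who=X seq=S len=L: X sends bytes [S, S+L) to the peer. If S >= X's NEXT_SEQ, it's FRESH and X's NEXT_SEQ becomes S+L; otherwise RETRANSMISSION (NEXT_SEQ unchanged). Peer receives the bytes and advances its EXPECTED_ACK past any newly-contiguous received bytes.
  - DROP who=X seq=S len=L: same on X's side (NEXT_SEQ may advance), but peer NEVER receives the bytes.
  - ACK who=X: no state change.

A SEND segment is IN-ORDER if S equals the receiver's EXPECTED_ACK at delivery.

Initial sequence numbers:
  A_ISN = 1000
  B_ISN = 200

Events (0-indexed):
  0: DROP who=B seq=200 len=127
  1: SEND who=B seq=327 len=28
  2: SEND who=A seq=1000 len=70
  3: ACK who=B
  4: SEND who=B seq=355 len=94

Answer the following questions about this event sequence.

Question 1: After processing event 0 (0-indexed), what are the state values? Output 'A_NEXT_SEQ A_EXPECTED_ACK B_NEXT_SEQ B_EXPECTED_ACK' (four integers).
After event 0: A_seq=1000 A_ack=200 B_seq=327 B_ack=1000

1000 200 327 1000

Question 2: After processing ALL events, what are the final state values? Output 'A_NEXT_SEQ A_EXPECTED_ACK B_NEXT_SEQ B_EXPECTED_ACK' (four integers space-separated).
Answer: 1070 200 449 1070

Derivation:
After event 0: A_seq=1000 A_ack=200 B_seq=327 B_ack=1000
After event 1: A_seq=1000 A_ack=200 B_seq=355 B_ack=1000
After event 2: A_seq=1070 A_ack=200 B_seq=355 B_ack=1070
After event 3: A_seq=1070 A_ack=200 B_seq=355 B_ack=1070
After event 4: A_seq=1070 A_ack=200 B_seq=449 B_ack=1070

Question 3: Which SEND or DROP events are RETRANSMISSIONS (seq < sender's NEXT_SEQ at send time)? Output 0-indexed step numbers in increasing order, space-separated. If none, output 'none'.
Step 0: DROP seq=200 -> fresh
Step 1: SEND seq=327 -> fresh
Step 2: SEND seq=1000 -> fresh
Step 4: SEND seq=355 -> fresh

Answer: none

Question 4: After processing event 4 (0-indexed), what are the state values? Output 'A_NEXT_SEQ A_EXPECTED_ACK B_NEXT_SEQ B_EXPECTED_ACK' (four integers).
After event 0: A_seq=1000 A_ack=200 B_seq=327 B_ack=1000
After event 1: A_seq=1000 A_ack=200 B_seq=355 B_ack=1000
After event 2: A_seq=1070 A_ack=200 B_seq=355 B_ack=1070
After event 3: A_seq=1070 A_ack=200 B_seq=355 B_ack=1070
After event 4: A_seq=1070 A_ack=200 B_seq=449 B_ack=1070

1070 200 449 1070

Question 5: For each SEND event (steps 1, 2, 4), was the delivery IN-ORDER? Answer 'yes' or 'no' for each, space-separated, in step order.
Answer: no yes no

Derivation:
Step 1: SEND seq=327 -> out-of-order
Step 2: SEND seq=1000 -> in-order
Step 4: SEND seq=355 -> out-of-order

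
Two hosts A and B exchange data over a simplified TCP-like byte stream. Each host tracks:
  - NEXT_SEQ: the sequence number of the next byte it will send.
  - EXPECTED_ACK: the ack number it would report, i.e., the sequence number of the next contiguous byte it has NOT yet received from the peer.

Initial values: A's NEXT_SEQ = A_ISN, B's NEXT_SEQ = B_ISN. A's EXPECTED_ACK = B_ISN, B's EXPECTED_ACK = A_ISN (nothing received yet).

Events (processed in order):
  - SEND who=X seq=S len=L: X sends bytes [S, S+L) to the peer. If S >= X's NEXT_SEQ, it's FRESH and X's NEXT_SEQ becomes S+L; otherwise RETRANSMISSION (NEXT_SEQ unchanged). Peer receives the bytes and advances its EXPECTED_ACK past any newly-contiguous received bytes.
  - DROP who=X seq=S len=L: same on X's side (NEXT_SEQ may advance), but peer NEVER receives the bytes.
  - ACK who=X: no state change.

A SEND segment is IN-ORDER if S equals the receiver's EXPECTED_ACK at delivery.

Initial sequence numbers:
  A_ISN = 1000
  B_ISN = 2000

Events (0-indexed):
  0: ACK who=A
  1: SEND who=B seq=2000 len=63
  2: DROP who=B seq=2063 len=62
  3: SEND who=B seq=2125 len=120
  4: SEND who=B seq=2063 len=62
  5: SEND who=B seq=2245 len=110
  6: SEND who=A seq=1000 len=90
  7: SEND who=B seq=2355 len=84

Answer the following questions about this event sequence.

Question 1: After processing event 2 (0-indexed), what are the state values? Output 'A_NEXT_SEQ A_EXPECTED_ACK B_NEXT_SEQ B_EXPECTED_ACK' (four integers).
After event 0: A_seq=1000 A_ack=2000 B_seq=2000 B_ack=1000
After event 1: A_seq=1000 A_ack=2063 B_seq=2063 B_ack=1000
After event 2: A_seq=1000 A_ack=2063 B_seq=2125 B_ack=1000

1000 2063 2125 1000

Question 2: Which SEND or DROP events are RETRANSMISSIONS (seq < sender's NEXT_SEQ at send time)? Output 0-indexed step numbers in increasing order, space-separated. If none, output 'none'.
Answer: 4

Derivation:
Step 1: SEND seq=2000 -> fresh
Step 2: DROP seq=2063 -> fresh
Step 3: SEND seq=2125 -> fresh
Step 4: SEND seq=2063 -> retransmit
Step 5: SEND seq=2245 -> fresh
Step 6: SEND seq=1000 -> fresh
Step 7: SEND seq=2355 -> fresh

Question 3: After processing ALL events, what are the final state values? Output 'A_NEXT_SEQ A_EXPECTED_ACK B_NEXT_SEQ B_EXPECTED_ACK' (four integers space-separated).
Answer: 1090 2439 2439 1090

Derivation:
After event 0: A_seq=1000 A_ack=2000 B_seq=2000 B_ack=1000
After event 1: A_seq=1000 A_ack=2063 B_seq=2063 B_ack=1000
After event 2: A_seq=1000 A_ack=2063 B_seq=2125 B_ack=1000
After event 3: A_seq=1000 A_ack=2063 B_seq=2245 B_ack=1000
After event 4: A_seq=1000 A_ack=2245 B_seq=2245 B_ack=1000
After event 5: A_seq=1000 A_ack=2355 B_seq=2355 B_ack=1000
After event 6: A_seq=1090 A_ack=2355 B_seq=2355 B_ack=1090
After event 7: A_seq=1090 A_ack=2439 B_seq=2439 B_ack=1090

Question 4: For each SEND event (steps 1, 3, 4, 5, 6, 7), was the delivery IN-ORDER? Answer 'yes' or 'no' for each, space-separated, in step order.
Step 1: SEND seq=2000 -> in-order
Step 3: SEND seq=2125 -> out-of-order
Step 4: SEND seq=2063 -> in-order
Step 5: SEND seq=2245 -> in-order
Step 6: SEND seq=1000 -> in-order
Step 7: SEND seq=2355 -> in-order

Answer: yes no yes yes yes yes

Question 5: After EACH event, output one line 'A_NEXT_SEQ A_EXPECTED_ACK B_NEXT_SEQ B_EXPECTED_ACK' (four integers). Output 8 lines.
1000 2000 2000 1000
1000 2063 2063 1000
1000 2063 2125 1000
1000 2063 2245 1000
1000 2245 2245 1000
1000 2355 2355 1000
1090 2355 2355 1090
1090 2439 2439 1090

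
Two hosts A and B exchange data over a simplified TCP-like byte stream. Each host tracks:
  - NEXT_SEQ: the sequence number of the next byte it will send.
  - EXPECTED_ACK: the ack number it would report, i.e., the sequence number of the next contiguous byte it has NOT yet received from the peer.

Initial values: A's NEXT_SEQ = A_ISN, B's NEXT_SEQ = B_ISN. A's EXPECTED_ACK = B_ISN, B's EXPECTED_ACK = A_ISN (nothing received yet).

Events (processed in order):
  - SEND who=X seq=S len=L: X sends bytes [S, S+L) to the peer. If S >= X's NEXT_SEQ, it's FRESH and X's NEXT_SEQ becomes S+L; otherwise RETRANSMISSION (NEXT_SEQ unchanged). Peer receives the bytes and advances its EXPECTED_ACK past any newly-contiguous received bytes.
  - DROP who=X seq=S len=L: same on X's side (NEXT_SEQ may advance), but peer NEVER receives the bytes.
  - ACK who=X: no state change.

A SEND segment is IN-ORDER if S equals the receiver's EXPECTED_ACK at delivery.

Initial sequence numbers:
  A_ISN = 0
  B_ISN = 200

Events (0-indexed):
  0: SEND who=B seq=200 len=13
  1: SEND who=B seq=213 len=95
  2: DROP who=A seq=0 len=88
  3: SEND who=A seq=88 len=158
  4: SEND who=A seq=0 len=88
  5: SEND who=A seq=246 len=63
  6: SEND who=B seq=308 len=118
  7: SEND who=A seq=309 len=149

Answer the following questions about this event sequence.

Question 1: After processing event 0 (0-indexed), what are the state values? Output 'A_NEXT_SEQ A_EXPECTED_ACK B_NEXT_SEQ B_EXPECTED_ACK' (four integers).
After event 0: A_seq=0 A_ack=213 B_seq=213 B_ack=0

0 213 213 0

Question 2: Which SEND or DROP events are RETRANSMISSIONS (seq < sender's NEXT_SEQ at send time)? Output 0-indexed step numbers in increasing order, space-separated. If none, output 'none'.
Step 0: SEND seq=200 -> fresh
Step 1: SEND seq=213 -> fresh
Step 2: DROP seq=0 -> fresh
Step 3: SEND seq=88 -> fresh
Step 4: SEND seq=0 -> retransmit
Step 5: SEND seq=246 -> fresh
Step 6: SEND seq=308 -> fresh
Step 7: SEND seq=309 -> fresh

Answer: 4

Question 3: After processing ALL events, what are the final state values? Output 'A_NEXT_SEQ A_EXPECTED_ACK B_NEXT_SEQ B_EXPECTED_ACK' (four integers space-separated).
After event 0: A_seq=0 A_ack=213 B_seq=213 B_ack=0
After event 1: A_seq=0 A_ack=308 B_seq=308 B_ack=0
After event 2: A_seq=88 A_ack=308 B_seq=308 B_ack=0
After event 3: A_seq=246 A_ack=308 B_seq=308 B_ack=0
After event 4: A_seq=246 A_ack=308 B_seq=308 B_ack=246
After event 5: A_seq=309 A_ack=308 B_seq=308 B_ack=309
After event 6: A_seq=309 A_ack=426 B_seq=426 B_ack=309
After event 7: A_seq=458 A_ack=426 B_seq=426 B_ack=458

Answer: 458 426 426 458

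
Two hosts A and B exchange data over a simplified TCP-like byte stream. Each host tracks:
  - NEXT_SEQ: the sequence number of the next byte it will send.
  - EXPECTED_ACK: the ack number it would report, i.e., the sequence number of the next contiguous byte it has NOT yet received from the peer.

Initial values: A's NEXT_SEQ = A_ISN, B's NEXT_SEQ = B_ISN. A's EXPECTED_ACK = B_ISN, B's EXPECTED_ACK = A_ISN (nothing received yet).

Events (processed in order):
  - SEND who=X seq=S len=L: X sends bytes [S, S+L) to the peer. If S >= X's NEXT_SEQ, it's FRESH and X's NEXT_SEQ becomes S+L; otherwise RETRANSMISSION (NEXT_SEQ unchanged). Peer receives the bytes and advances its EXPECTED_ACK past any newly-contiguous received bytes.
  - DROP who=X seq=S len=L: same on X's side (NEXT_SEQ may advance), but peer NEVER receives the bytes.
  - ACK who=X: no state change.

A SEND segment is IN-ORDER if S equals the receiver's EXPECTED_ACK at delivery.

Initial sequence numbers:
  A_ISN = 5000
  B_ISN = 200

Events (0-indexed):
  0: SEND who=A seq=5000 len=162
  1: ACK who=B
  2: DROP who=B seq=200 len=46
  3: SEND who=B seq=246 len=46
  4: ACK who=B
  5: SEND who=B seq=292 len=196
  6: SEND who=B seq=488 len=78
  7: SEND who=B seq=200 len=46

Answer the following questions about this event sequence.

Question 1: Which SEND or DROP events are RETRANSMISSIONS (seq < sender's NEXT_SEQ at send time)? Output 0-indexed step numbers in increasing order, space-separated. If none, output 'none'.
Step 0: SEND seq=5000 -> fresh
Step 2: DROP seq=200 -> fresh
Step 3: SEND seq=246 -> fresh
Step 5: SEND seq=292 -> fresh
Step 6: SEND seq=488 -> fresh
Step 7: SEND seq=200 -> retransmit

Answer: 7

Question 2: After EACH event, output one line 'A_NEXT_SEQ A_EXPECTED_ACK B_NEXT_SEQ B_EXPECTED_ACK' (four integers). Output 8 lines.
5162 200 200 5162
5162 200 200 5162
5162 200 246 5162
5162 200 292 5162
5162 200 292 5162
5162 200 488 5162
5162 200 566 5162
5162 566 566 5162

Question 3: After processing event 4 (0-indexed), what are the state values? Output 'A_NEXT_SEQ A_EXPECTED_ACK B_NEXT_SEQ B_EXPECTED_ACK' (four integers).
After event 0: A_seq=5162 A_ack=200 B_seq=200 B_ack=5162
After event 1: A_seq=5162 A_ack=200 B_seq=200 B_ack=5162
After event 2: A_seq=5162 A_ack=200 B_seq=246 B_ack=5162
After event 3: A_seq=5162 A_ack=200 B_seq=292 B_ack=5162
After event 4: A_seq=5162 A_ack=200 B_seq=292 B_ack=5162

5162 200 292 5162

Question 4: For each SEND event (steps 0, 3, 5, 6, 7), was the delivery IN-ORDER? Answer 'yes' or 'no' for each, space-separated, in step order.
Answer: yes no no no yes

Derivation:
Step 0: SEND seq=5000 -> in-order
Step 3: SEND seq=246 -> out-of-order
Step 5: SEND seq=292 -> out-of-order
Step 6: SEND seq=488 -> out-of-order
Step 7: SEND seq=200 -> in-order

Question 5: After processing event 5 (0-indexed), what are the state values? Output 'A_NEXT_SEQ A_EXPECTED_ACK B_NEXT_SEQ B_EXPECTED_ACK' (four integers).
After event 0: A_seq=5162 A_ack=200 B_seq=200 B_ack=5162
After event 1: A_seq=5162 A_ack=200 B_seq=200 B_ack=5162
After event 2: A_seq=5162 A_ack=200 B_seq=246 B_ack=5162
After event 3: A_seq=5162 A_ack=200 B_seq=292 B_ack=5162
After event 4: A_seq=5162 A_ack=200 B_seq=292 B_ack=5162
After event 5: A_seq=5162 A_ack=200 B_seq=488 B_ack=5162

5162 200 488 5162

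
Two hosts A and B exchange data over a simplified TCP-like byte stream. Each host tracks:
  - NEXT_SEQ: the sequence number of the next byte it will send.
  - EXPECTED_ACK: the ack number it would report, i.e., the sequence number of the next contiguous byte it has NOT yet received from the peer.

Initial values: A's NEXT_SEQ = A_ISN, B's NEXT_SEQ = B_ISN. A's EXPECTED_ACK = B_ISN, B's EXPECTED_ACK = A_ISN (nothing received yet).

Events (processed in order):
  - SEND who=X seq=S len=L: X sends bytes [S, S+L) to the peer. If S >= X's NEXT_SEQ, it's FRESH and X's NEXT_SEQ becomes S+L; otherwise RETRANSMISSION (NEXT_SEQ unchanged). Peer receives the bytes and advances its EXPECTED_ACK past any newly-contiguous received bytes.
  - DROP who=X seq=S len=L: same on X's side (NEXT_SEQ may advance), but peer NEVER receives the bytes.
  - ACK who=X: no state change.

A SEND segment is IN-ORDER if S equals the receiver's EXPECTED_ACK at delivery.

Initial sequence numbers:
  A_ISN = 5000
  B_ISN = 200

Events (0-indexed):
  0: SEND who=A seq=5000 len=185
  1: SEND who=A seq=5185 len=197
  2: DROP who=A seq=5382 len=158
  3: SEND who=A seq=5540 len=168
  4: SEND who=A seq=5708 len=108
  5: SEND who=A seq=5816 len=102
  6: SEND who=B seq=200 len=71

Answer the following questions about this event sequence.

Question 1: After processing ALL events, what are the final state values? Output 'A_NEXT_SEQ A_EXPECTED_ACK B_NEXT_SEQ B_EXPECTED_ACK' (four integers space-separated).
Answer: 5918 271 271 5382

Derivation:
After event 0: A_seq=5185 A_ack=200 B_seq=200 B_ack=5185
After event 1: A_seq=5382 A_ack=200 B_seq=200 B_ack=5382
After event 2: A_seq=5540 A_ack=200 B_seq=200 B_ack=5382
After event 3: A_seq=5708 A_ack=200 B_seq=200 B_ack=5382
After event 4: A_seq=5816 A_ack=200 B_seq=200 B_ack=5382
After event 5: A_seq=5918 A_ack=200 B_seq=200 B_ack=5382
After event 6: A_seq=5918 A_ack=271 B_seq=271 B_ack=5382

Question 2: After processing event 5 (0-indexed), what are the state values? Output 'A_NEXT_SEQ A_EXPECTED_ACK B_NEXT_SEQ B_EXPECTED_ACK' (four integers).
After event 0: A_seq=5185 A_ack=200 B_seq=200 B_ack=5185
After event 1: A_seq=5382 A_ack=200 B_seq=200 B_ack=5382
After event 2: A_seq=5540 A_ack=200 B_seq=200 B_ack=5382
After event 3: A_seq=5708 A_ack=200 B_seq=200 B_ack=5382
After event 4: A_seq=5816 A_ack=200 B_seq=200 B_ack=5382
After event 5: A_seq=5918 A_ack=200 B_seq=200 B_ack=5382

5918 200 200 5382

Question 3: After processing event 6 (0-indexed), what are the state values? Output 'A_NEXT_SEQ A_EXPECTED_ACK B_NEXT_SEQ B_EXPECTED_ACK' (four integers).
After event 0: A_seq=5185 A_ack=200 B_seq=200 B_ack=5185
After event 1: A_seq=5382 A_ack=200 B_seq=200 B_ack=5382
After event 2: A_seq=5540 A_ack=200 B_seq=200 B_ack=5382
After event 3: A_seq=5708 A_ack=200 B_seq=200 B_ack=5382
After event 4: A_seq=5816 A_ack=200 B_seq=200 B_ack=5382
After event 5: A_seq=5918 A_ack=200 B_seq=200 B_ack=5382
After event 6: A_seq=5918 A_ack=271 B_seq=271 B_ack=5382

5918 271 271 5382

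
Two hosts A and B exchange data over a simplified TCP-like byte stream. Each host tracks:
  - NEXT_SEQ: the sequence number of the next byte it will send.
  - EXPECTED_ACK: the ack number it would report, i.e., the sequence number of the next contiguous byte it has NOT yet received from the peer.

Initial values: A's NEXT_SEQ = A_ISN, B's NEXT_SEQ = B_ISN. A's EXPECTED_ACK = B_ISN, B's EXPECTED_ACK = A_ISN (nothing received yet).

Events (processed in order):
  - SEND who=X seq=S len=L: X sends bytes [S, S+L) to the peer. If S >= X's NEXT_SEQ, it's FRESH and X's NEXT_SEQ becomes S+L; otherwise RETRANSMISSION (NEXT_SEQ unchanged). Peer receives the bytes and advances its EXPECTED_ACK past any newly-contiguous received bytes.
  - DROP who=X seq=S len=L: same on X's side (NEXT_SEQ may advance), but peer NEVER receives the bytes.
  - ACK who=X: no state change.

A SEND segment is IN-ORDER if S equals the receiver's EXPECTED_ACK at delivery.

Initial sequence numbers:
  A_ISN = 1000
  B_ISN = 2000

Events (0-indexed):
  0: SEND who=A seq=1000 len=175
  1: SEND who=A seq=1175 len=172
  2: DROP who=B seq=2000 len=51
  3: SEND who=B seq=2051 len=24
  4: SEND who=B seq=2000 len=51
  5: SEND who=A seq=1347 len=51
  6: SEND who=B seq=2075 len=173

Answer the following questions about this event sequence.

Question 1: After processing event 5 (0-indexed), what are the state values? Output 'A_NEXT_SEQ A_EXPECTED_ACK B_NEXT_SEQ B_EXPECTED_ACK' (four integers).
After event 0: A_seq=1175 A_ack=2000 B_seq=2000 B_ack=1175
After event 1: A_seq=1347 A_ack=2000 B_seq=2000 B_ack=1347
After event 2: A_seq=1347 A_ack=2000 B_seq=2051 B_ack=1347
After event 3: A_seq=1347 A_ack=2000 B_seq=2075 B_ack=1347
After event 4: A_seq=1347 A_ack=2075 B_seq=2075 B_ack=1347
After event 5: A_seq=1398 A_ack=2075 B_seq=2075 B_ack=1398

1398 2075 2075 1398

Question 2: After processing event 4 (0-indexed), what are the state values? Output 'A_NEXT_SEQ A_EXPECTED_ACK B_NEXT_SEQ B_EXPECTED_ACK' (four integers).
After event 0: A_seq=1175 A_ack=2000 B_seq=2000 B_ack=1175
After event 1: A_seq=1347 A_ack=2000 B_seq=2000 B_ack=1347
After event 2: A_seq=1347 A_ack=2000 B_seq=2051 B_ack=1347
After event 3: A_seq=1347 A_ack=2000 B_seq=2075 B_ack=1347
After event 4: A_seq=1347 A_ack=2075 B_seq=2075 B_ack=1347

1347 2075 2075 1347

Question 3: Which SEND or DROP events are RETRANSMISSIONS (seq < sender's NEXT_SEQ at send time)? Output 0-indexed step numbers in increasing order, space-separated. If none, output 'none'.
Step 0: SEND seq=1000 -> fresh
Step 1: SEND seq=1175 -> fresh
Step 2: DROP seq=2000 -> fresh
Step 3: SEND seq=2051 -> fresh
Step 4: SEND seq=2000 -> retransmit
Step 5: SEND seq=1347 -> fresh
Step 6: SEND seq=2075 -> fresh

Answer: 4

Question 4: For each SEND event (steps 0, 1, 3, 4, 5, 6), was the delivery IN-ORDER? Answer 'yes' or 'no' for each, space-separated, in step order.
Step 0: SEND seq=1000 -> in-order
Step 1: SEND seq=1175 -> in-order
Step 3: SEND seq=2051 -> out-of-order
Step 4: SEND seq=2000 -> in-order
Step 5: SEND seq=1347 -> in-order
Step 6: SEND seq=2075 -> in-order

Answer: yes yes no yes yes yes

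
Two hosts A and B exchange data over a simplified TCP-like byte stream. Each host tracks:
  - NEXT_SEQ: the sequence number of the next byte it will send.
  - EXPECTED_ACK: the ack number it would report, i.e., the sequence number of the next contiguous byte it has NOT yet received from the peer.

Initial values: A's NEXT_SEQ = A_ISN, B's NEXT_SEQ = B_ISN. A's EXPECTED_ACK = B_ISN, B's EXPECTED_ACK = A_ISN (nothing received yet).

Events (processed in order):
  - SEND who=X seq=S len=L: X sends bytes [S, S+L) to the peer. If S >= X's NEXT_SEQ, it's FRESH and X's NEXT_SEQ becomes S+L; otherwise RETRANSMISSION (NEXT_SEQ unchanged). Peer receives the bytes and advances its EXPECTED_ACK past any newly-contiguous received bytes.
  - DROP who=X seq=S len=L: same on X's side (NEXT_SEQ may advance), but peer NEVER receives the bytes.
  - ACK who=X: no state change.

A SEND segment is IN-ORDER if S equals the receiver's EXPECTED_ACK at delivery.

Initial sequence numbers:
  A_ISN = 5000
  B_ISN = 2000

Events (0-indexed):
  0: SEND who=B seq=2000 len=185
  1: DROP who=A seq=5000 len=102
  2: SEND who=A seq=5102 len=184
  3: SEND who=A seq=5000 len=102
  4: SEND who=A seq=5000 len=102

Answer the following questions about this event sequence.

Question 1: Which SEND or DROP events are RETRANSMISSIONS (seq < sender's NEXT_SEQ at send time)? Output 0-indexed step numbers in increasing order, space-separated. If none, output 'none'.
Step 0: SEND seq=2000 -> fresh
Step 1: DROP seq=5000 -> fresh
Step 2: SEND seq=5102 -> fresh
Step 3: SEND seq=5000 -> retransmit
Step 4: SEND seq=5000 -> retransmit

Answer: 3 4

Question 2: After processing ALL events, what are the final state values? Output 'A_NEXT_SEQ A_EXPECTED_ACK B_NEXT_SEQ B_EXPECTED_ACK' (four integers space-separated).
Answer: 5286 2185 2185 5286

Derivation:
After event 0: A_seq=5000 A_ack=2185 B_seq=2185 B_ack=5000
After event 1: A_seq=5102 A_ack=2185 B_seq=2185 B_ack=5000
After event 2: A_seq=5286 A_ack=2185 B_seq=2185 B_ack=5000
After event 3: A_seq=5286 A_ack=2185 B_seq=2185 B_ack=5286
After event 4: A_seq=5286 A_ack=2185 B_seq=2185 B_ack=5286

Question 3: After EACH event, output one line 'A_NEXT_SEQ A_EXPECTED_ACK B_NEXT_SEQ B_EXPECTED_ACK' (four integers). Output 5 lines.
5000 2185 2185 5000
5102 2185 2185 5000
5286 2185 2185 5000
5286 2185 2185 5286
5286 2185 2185 5286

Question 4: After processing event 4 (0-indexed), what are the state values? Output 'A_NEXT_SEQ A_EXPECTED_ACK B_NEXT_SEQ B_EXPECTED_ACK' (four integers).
After event 0: A_seq=5000 A_ack=2185 B_seq=2185 B_ack=5000
After event 1: A_seq=5102 A_ack=2185 B_seq=2185 B_ack=5000
After event 2: A_seq=5286 A_ack=2185 B_seq=2185 B_ack=5000
After event 3: A_seq=5286 A_ack=2185 B_seq=2185 B_ack=5286
After event 4: A_seq=5286 A_ack=2185 B_seq=2185 B_ack=5286

5286 2185 2185 5286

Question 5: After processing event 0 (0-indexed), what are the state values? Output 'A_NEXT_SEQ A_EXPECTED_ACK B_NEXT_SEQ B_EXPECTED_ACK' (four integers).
After event 0: A_seq=5000 A_ack=2185 B_seq=2185 B_ack=5000

5000 2185 2185 5000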